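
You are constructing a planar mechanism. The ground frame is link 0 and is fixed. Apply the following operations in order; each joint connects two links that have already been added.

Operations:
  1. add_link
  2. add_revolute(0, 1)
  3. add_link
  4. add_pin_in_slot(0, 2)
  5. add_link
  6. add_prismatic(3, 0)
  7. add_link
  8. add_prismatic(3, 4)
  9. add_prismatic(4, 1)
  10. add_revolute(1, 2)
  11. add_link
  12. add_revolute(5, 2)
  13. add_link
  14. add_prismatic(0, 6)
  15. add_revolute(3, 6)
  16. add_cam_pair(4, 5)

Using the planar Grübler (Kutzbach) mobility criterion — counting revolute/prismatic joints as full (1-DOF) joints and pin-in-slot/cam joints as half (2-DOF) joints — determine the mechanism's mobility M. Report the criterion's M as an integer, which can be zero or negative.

(L,J1,J2)=(1,0,0); link0 fixed
link1: (2,0,0)
R 0-1 [J1]: (2,1,0)
link2: (3,1,0)
PS 0-2 [J2]: (3,1,1)
link3: (4,1,1)
P 3-0 [J1]: (4,2,1)
link4: (5,2,1)
P 3-4 [J1]: (5,3,1)
P 4-1 [J1]: (5,4,1)
R 1-2 [J1]: (5,5,1)
link5: (6,5,1)
R 5-2 [J1]: (6,6,1)
link6: (7,6,1)
P 0-6 [J1]: (7,7,1)
R 3-6 [J1]: (7,8,1)
C 4-5 [J2]: (7,8,2)
Grübler: 3·6 − 2·8 − 2 = 0

M = 0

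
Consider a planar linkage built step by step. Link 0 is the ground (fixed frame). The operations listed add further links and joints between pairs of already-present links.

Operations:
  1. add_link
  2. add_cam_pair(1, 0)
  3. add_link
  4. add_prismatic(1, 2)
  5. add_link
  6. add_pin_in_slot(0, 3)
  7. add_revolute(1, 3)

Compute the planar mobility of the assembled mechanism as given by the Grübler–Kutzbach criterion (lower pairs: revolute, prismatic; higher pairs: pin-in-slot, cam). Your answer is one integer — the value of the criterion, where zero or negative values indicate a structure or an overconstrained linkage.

[1;0;0] (link 0 is ground)
L+ [2;0;0]
C(1,0)∈J2 [2;0;1]
L+ [3;0;1]
P(1,2)∈J1 [3;1;1]
L+ [4;1;1]
PS(0,3)∈J2 [4;1;2]
R(1,3)∈J1 [4;2;2]
mobility = 9 − 4 − 2 = 3

M = 3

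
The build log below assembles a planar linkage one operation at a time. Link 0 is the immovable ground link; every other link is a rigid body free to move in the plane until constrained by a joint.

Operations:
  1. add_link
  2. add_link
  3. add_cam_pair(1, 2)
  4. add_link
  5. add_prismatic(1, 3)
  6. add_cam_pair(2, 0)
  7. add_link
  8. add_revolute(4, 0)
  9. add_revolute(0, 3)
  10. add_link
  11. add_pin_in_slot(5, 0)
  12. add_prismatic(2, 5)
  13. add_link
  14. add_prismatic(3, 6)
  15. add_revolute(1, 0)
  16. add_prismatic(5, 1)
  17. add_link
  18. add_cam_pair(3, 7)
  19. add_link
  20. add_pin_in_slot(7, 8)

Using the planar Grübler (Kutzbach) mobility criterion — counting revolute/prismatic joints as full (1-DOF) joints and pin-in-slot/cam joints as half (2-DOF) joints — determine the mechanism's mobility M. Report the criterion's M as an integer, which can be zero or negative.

ground; <1,0,0>
#1 <2,0,0>
#2 <3,0,0>
C:1↔2 J2 <3,0,1>
#3 <4,0,1>
P:1↔3 J1 <4,1,1>
C:2↔0 J2 <4,1,2>
#4 <5,1,2>
R:4↔0 J1 <5,2,2>
R:0↔3 J1 <5,3,2>
#5 <6,3,2>
PS:5↔0 J2 <6,3,3>
P:2↔5 J1 <6,4,3>
#6 <7,4,3>
P:3↔6 J1 <7,5,3>
R:1↔0 J1 <7,6,3>
P:5↔1 J1 <7,7,3>
#7 <8,7,3>
C:3↔7 J2 <8,7,4>
#8 <9,7,4>
PS:7↔8 J2 <9,7,5>
3×8 − 2×7 − 1×5 = 5

M = 5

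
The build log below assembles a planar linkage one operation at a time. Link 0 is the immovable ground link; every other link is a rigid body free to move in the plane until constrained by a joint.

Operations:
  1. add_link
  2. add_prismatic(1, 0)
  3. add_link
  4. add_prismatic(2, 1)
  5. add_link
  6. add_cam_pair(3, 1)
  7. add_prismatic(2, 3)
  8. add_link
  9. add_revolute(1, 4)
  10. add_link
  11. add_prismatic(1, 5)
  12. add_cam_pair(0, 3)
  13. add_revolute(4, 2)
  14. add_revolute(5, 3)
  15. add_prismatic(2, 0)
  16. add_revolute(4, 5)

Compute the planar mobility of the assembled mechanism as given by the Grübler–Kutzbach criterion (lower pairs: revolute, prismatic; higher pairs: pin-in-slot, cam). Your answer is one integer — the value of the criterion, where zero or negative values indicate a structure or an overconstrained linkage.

link 0 = ground. State L|J1|J2 = 1|0|0
+link1  2|0|0
P(1,0) f=1→J1  2|1|0
+link2  3|1|0
P(2,1) f=1→J1  3|2|0
+link3  4|2|0
C(3,1) f=2→J2  4|2|1
P(2,3) f=1→J1  4|3|1
+link4  5|3|1
R(1,4) f=1→J1  5|4|1
+link5  6|4|1
P(1,5) f=1→J1  6|5|1
C(0,3) f=2→J2  6|5|2
R(4,2) f=1→J1  6|6|2
R(5,3) f=1→J1  6|7|2
P(2,0) f=1→J1  6|8|2
R(4,5) f=1→J1  6|9|2
M = 3(6−1)−2·9−2 = 15−18−2 = -5

M = -5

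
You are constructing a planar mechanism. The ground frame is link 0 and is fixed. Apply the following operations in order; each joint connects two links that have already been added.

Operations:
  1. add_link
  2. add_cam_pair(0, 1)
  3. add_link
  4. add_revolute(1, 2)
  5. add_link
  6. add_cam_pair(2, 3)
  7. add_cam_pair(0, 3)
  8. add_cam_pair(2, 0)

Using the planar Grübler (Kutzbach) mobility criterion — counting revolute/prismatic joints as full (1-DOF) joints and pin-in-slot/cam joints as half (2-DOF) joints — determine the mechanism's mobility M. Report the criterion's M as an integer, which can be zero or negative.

M = 3

(L,J1,J2)=(1,0,0); link0 fixed
link1: (2,0,0)
C 0-1 [J2]: (2,0,1)
link2: (3,0,1)
R 1-2 [J1]: (3,1,1)
link3: (4,1,1)
C 2-3 [J2]: (4,1,2)
C 0-3 [J2]: (4,1,3)
C 2-0 [J2]: (4,1,4)
Grübler: 3·3 − 2·1 − 4 = 3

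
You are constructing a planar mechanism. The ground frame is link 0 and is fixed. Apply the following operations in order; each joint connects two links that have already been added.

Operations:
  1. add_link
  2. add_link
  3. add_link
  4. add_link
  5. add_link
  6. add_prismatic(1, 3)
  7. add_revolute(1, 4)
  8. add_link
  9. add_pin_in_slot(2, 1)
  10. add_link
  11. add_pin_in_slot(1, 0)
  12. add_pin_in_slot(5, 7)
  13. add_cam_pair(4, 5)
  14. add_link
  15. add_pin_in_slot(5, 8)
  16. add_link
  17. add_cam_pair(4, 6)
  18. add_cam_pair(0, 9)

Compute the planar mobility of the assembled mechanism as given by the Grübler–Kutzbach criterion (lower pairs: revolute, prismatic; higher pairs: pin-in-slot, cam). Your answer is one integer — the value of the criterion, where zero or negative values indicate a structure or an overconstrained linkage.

(L,J1,J2)=(1,0,0); link0 fixed
link1: (2,0,0)
link2: (3,0,0)
link3: (4,0,0)
link4: (5,0,0)
link5: (6,0,0)
P 1-3 [J1]: (6,1,0)
R 1-4 [J1]: (6,2,0)
link6: (7,2,0)
PS 2-1 [J2]: (7,2,1)
link7: (8,2,1)
PS 1-0 [J2]: (8,2,2)
PS 5-7 [J2]: (8,2,3)
C 4-5 [J2]: (8,2,4)
link8: (9,2,4)
PS 5-8 [J2]: (9,2,5)
link9: (10,2,5)
C 4-6 [J2]: (10,2,6)
C 0-9 [J2]: (10,2,7)
Grübler: 3·9 − 2·2 − 7 = 16

M = 16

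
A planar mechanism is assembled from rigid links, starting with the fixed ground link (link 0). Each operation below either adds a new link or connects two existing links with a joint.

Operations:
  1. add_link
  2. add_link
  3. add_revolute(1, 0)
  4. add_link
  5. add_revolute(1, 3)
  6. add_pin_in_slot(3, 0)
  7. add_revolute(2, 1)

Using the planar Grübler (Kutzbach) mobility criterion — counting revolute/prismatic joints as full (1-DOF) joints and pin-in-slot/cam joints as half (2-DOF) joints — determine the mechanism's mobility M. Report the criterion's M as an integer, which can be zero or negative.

[1;0;0] (link 0 is ground)
L+ [2;0;0]
L+ [3;0;0]
R(1,0)∈J1 [3;1;0]
L+ [4;1;0]
R(1,3)∈J1 [4;2;0]
PS(3,0)∈J2 [4;2;1]
R(2,1)∈J1 [4;3;1]
mobility = 9 − 6 − 1 = 2

M = 2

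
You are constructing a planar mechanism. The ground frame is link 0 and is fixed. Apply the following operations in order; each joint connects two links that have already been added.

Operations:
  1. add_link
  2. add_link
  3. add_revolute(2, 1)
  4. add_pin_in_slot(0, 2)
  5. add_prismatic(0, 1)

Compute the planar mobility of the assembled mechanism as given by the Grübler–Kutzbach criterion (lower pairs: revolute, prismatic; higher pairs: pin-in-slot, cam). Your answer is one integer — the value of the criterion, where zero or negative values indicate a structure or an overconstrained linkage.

link 0 = ground. State L|J1|J2 = 1|0|0
+link1  2|0|0
+link2  3|0|0
R(2,1) f=1→J1  3|1|0
PS(0,2) f=2→J2  3|1|1
P(0,1) f=1→J1  3|2|1
M = 3(3−1)−2·2−1 = 6−4−1 = 1

M = 1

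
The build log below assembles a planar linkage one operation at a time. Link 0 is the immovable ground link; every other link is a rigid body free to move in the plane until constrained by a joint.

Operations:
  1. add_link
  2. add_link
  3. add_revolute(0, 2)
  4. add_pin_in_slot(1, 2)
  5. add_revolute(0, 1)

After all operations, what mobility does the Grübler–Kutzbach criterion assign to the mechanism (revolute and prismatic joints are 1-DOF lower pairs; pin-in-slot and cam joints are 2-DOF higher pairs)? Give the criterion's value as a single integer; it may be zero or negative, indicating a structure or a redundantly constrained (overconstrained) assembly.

ground; <1,0,0>
#1 <2,0,0>
#2 <3,0,0>
R:0↔2 J1 <3,1,0>
PS:1↔2 J2 <3,1,1>
R:0↔1 J1 <3,2,1>
3×2 − 2×2 − 1×1 = 1

M = 1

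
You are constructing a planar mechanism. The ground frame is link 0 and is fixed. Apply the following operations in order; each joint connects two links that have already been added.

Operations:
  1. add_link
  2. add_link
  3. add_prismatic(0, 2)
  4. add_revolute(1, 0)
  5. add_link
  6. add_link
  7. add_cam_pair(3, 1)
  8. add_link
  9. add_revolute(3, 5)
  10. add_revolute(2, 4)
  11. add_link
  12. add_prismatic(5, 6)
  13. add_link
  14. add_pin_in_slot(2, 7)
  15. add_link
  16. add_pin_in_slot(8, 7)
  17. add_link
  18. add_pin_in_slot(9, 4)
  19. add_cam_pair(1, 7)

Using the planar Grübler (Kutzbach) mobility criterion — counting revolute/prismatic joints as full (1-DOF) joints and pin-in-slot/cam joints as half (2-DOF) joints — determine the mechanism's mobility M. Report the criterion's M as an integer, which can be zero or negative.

M = 12

link 0 = ground. State L|J1|J2 = 1|0|0
+link1  2|0|0
+link2  3|0|0
P(0,2) f=1→J1  3|1|0
R(1,0) f=1→J1  3|2|0
+link3  4|2|0
+link4  5|2|0
C(3,1) f=2→J2  5|2|1
+link5  6|2|1
R(3,5) f=1→J1  6|3|1
R(2,4) f=1→J1  6|4|1
+link6  7|4|1
P(5,6) f=1→J1  7|5|1
+link7  8|5|1
PS(2,7) f=2→J2  8|5|2
+link8  9|5|2
PS(8,7) f=2→J2  9|5|3
+link9  10|5|3
PS(9,4) f=2→J2  10|5|4
C(1,7) f=2→J2  10|5|5
M = 3(10−1)−2·5−5 = 27−10−5 = 12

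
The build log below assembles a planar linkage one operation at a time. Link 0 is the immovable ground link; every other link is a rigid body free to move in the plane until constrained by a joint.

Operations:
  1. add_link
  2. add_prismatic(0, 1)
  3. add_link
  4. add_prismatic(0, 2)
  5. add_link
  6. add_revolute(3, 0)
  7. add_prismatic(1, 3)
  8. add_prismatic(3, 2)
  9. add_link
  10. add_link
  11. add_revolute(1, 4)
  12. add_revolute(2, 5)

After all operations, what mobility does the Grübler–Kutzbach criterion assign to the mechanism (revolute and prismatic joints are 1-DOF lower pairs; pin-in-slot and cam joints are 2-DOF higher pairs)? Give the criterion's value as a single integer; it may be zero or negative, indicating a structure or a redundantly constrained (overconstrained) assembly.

M = 1

L=1 J1=0 J2=0
add link → L=2 J1=0 J2=0
P@0,1 dof=1 J1 → L=2 J1=1 J2=0
add link → L=3 J1=1 J2=0
P@0,2 dof=1 J1 → L=3 J1=2 J2=0
add link → L=4 J1=2 J2=0
R@3,0 dof=1 J1 → L=4 J1=3 J2=0
P@1,3 dof=1 J1 → L=4 J1=4 J2=0
P@3,2 dof=1 J1 → L=4 J1=5 J2=0
add link → L=5 J1=5 J2=0
add link → L=6 J1=5 J2=0
R@1,4 dof=1 J1 → L=6 J1=6 J2=0
R@2,5 dof=1 J1 → L=6 J1=7 J2=0
M=3(L−1)−2J1−J2=3·5−2·7−0=1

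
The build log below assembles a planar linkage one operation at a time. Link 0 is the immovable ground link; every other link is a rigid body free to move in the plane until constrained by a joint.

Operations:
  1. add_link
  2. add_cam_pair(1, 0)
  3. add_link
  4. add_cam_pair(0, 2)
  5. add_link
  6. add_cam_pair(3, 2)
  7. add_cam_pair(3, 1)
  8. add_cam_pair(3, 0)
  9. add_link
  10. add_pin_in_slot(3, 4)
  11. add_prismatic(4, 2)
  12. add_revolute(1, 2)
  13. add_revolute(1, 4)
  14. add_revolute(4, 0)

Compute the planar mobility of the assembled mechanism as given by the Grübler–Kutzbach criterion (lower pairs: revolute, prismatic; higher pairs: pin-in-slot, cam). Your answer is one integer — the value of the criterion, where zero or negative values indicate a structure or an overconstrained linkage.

M = -2

L=1 J1=0 J2=0
add link → L=2 J1=0 J2=0
C@1,0 dof=2 J2 → L=2 J1=0 J2=1
add link → L=3 J1=0 J2=1
C@0,2 dof=2 J2 → L=3 J1=0 J2=2
add link → L=4 J1=0 J2=2
C@3,2 dof=2 J2 → L=4 J1=0 J2=3
C@3,1 dof=2 J2 → L=4 J1=0 J2=4
C@3,0 dof=2 J2 → L=4 J1=0 J2=5
add link → L=5 J1=0 J2=5
PS@3,4 dof=2 J2 → L=5 J1=0 J2=6
P@4,2 dof=1 J1 → L=5 J1=1 J2=6
R@1,2 dof=1 J1 → L=5 J1=2 J2=6
R@1,4 dof=1 J1 → L=5 J1=3 J2=6
R@4,0 dof=1 J1 → L=5 J1=4 J2=6
M=3(L−1)−2J1−J2=3·4−2·4−6=-2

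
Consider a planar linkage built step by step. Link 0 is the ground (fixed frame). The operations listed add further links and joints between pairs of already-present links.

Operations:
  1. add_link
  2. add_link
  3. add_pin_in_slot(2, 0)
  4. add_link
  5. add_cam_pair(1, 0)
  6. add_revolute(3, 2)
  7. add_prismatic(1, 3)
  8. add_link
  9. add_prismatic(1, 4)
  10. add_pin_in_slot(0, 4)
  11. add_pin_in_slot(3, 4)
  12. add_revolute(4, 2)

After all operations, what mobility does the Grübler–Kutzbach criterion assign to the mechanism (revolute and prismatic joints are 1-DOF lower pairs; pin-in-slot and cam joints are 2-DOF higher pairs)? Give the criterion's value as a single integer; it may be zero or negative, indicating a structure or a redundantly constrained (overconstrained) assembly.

ground; <1,0,0>
#1 <2,0,0>
#2 <3,0,0>
PS:2↔0 J2 <3,0,1>
#3 <4,0,1>
C:1↔0 J2 <4,0,2>
R:3↔2 J1 <4,1,2>
P:1↔3 J1 <4,2,2>
#4 <5,2,2>
P:1↔4 J1 <5,3,2>
PS:0↔4 J2 <5,3,3>
PS:3↔4 J2 <5,3,4>
R:4↔2 J1 <5,4,4>
3×4 − 2×4 − 1×4 = 0

M = 0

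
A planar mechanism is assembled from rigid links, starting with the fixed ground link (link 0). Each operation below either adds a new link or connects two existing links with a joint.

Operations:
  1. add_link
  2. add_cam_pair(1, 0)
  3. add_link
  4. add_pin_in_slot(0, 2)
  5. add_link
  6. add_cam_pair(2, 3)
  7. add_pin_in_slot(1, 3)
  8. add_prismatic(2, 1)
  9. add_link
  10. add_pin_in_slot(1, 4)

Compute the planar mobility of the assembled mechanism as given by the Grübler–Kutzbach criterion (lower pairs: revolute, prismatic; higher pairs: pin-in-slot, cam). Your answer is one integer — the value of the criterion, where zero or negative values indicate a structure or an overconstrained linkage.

M = 5

L=1 J1=0 J2=0
add link → L=2 J1=0 J2=0
C@1,0 dof=2 J2 → L=2 J1=0 J2=1
add link → L=3 J1=0 J2=1
PS@0,2 dof=2 J2 → L=3 J1=0 J2=2
add link → L=4 J1=0 J2=2
C@2,3 dof=2 J2 → L=4 J1=0 J2=3
PS@1,3 dof=2 J2 → L=4 J1=0 J2=4
P@2,1 dof=1 J1 → L=4 J1=1 J2=4
add link → L=5 J1=1 J2=4
PS@1,4 dof=2 J2 → L=5 J1=1 J2=5
M=3(L−1)−2J1−J2=3·4−2·1−5=5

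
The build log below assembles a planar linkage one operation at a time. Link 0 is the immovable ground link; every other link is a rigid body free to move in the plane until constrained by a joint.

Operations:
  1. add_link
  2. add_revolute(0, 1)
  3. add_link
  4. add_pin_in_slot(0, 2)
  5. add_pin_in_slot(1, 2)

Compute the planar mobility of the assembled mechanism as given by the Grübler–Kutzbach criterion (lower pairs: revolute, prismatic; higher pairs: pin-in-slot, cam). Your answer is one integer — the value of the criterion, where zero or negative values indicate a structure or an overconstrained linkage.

M = 2

ground; <1,0,0>
#1 <2,0,0>
R:0↔1 J1 <2,1,0>
#2 <3,1,0>
PS:0↔2 J2 <3,1,1>
PS:1↔2 J2 <3,1,2>
3×2 − 2×1 − 1×2 = 2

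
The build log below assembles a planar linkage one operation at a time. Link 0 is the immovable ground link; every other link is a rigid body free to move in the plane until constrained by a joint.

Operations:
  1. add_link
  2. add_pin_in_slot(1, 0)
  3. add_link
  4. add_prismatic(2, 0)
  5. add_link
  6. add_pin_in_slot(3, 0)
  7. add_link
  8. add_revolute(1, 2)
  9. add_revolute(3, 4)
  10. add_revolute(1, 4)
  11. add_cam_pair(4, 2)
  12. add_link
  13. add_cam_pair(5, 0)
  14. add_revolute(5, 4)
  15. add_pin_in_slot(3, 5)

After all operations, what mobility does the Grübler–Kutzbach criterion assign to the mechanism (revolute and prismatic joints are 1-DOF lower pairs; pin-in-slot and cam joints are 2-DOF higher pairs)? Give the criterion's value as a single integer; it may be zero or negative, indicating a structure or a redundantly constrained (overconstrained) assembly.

M = 0

ground; <1,0,0>
#1 <2,0,0>
PS:1↔0 J2 <2,0,1>
#2 <3,0,1>
P:2↔0 J1 <3,1,1>
#3 <4,1,1>
PS:3↔0 J2 <4,1,2>
#4 <5,1,2>
R:1↔2 J1 <5,2,2>
R:3↔4 J1 <5,3,2>
R:1↔4 J1 <5,4,2>
C:4↔2 J2 <5,4,3>
#5 <6,4,3>
C:5↔0 J2 <6,4,4>
R:5↔4 J1 <6,5,4>
PS:3↔5 J2 <6,5,5>
3×5 − 2×5 − 1×5 = 0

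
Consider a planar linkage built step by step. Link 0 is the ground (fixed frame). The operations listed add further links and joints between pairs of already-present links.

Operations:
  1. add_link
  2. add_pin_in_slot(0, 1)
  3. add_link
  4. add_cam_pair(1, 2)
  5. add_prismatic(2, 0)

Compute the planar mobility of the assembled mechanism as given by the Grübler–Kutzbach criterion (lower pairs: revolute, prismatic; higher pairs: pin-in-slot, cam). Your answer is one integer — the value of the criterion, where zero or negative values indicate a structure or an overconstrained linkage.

ground; <1,0,0>
#1 <2,0,0>
PS:0↔1 J2 <2,0,1>
#2 <3,0,1>
C:1↔2 J2 <3,0,2>
P:2↔0 J1 <3,1,2>
3×2 − 2×1 − 1×2 = 2

M = 2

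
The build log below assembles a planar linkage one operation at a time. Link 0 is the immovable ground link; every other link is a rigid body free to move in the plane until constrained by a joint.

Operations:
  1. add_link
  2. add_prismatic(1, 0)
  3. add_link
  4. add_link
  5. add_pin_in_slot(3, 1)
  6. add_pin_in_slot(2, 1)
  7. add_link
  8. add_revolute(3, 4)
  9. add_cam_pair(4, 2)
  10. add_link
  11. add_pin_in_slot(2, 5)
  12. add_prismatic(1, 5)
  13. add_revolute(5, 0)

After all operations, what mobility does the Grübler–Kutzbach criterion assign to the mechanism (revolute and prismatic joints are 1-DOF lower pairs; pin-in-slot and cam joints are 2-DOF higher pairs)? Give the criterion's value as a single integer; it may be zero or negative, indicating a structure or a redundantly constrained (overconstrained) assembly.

[1;0;0] (link 0 is ground)
L+ [2;0;0]
P(1,0)∈J1 [2;1;0]
L+ [3;1;0]
L+ [4;1;0]
PS(3,1)∈J2 [4;1;1]
PS(2,1)∈J2 [4;1;2]
L+ [5;1;2]
R(3,4)∈J1 [5;2;2]
C(4,2)∈J2 [5;2;3]
L+ [6;2;3]
PS(2,5)∈J2 [6;2;4]
P(1,5)∈J1 [6;3;4]
R(5,0)∈J1 [6;4;4]
mobility = 15 − 8 − 4 = 3

M = 3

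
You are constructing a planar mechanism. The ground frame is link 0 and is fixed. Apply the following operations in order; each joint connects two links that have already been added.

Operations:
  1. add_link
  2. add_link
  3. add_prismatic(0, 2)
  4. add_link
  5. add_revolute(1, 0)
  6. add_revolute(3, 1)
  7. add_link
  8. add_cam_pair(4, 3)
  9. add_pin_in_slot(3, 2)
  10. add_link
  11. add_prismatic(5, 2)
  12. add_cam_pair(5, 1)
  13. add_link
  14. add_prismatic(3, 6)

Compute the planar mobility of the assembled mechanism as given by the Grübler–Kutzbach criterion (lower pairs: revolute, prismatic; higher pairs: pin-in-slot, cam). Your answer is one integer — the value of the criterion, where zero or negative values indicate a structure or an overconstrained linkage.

link 0 = ground. State L|J1|J2 = 1|0|0
+link1  2|0|0
+link2  3|0|0
P(0,2) f=1→J1  3|1|0
+link3  4|1|0
R(1,0) f=1→J1  4|2|0
R(3,1) f=1→J1  4|3|0
+link4  5|3|0
C(4,3) f=2→J2  5|3|1
PS(3,2) f=2→J2  5|3|2
+link5  6|3|2
P(5,2) f=1→J1  6|4|2
C(5,1) f=2→J2  6|4|3
+link6  7|4|3
P(3,6) f=1→J1  7|5|3
M = 3(7−1)−2·5−3 = 18−10−3 = 5

M = 5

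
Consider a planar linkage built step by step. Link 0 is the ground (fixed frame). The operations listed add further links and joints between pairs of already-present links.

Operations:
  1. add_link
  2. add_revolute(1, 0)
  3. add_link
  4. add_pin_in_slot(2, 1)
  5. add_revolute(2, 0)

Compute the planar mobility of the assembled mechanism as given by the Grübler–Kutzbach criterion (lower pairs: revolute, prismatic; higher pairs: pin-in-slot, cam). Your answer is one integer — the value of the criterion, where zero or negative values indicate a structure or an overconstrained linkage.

M = 1

(L,J1,J2)=(1,0,0); link0 fixed
link1: (2,0,0)
R 1-0 [J1]: (2,1,0)
link2: (3,1,0)
PS 2-1 [J2]: (3,1,1)
R 2-0 [J1]: (3,2,1)
Grübler: 3·2 − 2·2 − 1 = 1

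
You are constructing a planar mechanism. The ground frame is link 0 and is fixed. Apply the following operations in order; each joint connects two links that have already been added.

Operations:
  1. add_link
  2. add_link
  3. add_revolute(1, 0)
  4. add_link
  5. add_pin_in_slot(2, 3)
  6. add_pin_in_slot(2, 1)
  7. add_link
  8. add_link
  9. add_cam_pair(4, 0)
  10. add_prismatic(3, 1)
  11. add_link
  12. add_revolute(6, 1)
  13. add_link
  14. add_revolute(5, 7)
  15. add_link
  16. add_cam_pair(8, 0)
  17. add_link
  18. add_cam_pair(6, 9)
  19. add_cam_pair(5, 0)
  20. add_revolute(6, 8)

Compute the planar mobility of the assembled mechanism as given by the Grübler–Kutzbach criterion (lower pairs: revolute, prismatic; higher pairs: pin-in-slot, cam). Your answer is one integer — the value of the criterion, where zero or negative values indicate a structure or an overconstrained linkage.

M = 11

[1;0;0] (link 0 is ground)
L+ [2;0;0]
L+ [3;0;0]
R(1,0)∈J1 [3;1;0]
L+ [4;1;0]
PS(2,3)∈J2 [4;1;1]
PS(2,1)∈J2 [4;1;2]
L+ [5;1;2]
L+ [6;1;2]
C(4,0)∈J2 [6;1;3]
P(3,1)∈J1 [6;2;3]
L+ [7;2;3]
R(6,1)∈J1 [7;3;3]
L+ [8;3;3]
R(5,7)∈J1 [8;4;3]
L+ [9;4;3]
C(8,0)∈J2 [9;4;4]
L+ [10;4;4]
C(6,9)∈J2 [10;4;5]
C(5,0)∈J2 [10;4;6]
R(6,8)∈J1 [10;5;6]
mobility = 27 − 10 − 6 = 11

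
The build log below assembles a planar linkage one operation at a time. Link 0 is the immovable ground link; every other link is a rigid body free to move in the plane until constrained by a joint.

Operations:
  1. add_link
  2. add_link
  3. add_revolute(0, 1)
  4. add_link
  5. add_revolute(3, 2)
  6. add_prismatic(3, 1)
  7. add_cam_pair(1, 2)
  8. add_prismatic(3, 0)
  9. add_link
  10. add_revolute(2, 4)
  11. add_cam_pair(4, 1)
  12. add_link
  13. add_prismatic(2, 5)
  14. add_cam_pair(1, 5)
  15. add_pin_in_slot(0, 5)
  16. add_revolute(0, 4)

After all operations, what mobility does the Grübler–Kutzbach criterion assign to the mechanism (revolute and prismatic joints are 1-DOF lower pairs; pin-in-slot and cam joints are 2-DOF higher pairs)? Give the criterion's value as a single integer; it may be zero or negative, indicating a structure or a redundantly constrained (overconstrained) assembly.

link 0 = ground. State L|J1|J2 = 1|0|0
+link1  2|0|0
+link2  3|0|0
R(0,1) f=1→J1  3|1|0
+link3  4|1|0
R(3,2) f=1→J1  4|2|0
P(3,1) f=1→J1  4|3|0
C(1,2) f=2→J2  4|3|1
P(3,0) f=1→J1  4|4|1
+link4  5|4|1
R(2,4) f=1→J1  5|5|1
C(4,1) f=2→J2  5|5|2
+link5  6|5|2
P(2,5) f=1→J1  6|6|2
C(1,5) f=2→J2  6|6|3
PS(0,5) f=2→J2  6|6|4
R(0,4) f=1→J1  6|7|4
M = 3(6−1)−2·7−4 = 15−14−4 = -3

M = -3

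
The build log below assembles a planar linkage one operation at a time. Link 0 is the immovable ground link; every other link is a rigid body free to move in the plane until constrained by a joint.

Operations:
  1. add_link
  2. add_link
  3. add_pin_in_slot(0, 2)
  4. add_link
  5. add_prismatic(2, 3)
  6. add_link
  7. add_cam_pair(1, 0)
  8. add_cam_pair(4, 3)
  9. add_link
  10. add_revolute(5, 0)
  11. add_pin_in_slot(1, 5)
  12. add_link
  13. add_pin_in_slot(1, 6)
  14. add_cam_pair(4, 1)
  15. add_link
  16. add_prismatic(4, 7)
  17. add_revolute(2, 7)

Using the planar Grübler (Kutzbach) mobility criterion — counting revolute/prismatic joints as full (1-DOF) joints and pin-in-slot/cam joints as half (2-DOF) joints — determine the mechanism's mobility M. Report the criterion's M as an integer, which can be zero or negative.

[1;0;0] (link 0 is ground)
L+ [2;0;0]
L+ [3;0;0]
PS(0,2)∈J2 [3;0;1]
L+ [4;0;1]
P(2,3)∈J1 [4;1;1]
L+ [5;1;1]
C(1,0)∈J2 [5;1;2]
C(4,3)∈J2 [5;1;3]
L+ [6;1;3]
R(5,0)∈J1 [6;2;3]
PS(1,5)∈J2 [6;2;4]
L+ [7;2;4]
PS(1,6)∈J2 [7;2;5]
C(4,1)∈J2 [7;2;6]
L+ [8;2;6]
P(4,7)∈J1 [8;3;6]
R(2,7)∈J1 [8;4;6]
mobility = 21 − 8 − 6 = 7

M = 7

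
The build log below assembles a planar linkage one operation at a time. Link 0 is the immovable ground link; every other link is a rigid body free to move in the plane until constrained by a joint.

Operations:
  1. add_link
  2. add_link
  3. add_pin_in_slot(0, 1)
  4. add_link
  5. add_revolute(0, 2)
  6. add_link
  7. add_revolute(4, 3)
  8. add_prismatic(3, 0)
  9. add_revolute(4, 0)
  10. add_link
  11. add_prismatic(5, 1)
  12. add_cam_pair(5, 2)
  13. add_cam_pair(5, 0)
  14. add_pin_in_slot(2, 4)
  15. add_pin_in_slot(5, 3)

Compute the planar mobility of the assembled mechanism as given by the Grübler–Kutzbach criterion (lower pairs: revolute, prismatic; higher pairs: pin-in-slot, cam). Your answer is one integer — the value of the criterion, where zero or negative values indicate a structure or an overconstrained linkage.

ground; <1,0,0>
#1 <2,0,0>
#2 <3,0,0>
PS:0↔1 J2 <3,0,1>
#3 <4,0,1>
R:0↔2 J1 <4,1,1>
#4 <5,1,1>
R:4↔3 J1 <5,2,1>
P:3↔0 J1 <5,3,1>
R:4↔0 J1 <5,4,1>
#5 <6,4,1>
P:5↔1 J1 <6,5,1>
C:5↔2 J2 <6,5,2>
C:5↔0 J2 <6,5,3>
PS:2↔4 J2 <6,5,4>
PS:5↔3 J2 <6,5,5>
3×5 − 2×5 − 1×5 = 0

M = 0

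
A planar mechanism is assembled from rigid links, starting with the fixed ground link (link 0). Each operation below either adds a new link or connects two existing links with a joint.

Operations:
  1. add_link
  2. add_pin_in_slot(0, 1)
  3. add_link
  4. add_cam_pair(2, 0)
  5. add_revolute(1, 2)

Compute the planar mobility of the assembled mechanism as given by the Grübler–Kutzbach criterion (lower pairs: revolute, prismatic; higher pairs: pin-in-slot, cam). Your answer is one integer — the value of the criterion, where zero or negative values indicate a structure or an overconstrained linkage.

M = 2

link 0 = ground. State L|J1|J2 = 1|0|0
+link1  2|0|0
PS(0,1) f=2→J2  2|0|1
+link2  3|0|1
C(2,0) f=2→J2  3|0|2
R(1,2) f=1→J1  3|1|2
M = 3(3−1)−2·1−2 = 6−2−2 = 2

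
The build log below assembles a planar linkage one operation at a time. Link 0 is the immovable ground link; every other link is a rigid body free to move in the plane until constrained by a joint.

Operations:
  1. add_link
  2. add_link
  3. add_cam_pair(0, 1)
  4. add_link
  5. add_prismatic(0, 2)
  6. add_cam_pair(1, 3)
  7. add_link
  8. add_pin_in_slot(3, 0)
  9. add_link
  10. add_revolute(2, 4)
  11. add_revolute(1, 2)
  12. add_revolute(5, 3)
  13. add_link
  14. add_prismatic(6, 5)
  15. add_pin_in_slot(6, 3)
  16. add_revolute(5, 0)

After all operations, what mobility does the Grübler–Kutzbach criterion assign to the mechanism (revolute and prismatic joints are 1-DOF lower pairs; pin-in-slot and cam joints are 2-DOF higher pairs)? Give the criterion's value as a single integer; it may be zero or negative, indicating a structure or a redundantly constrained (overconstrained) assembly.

M = 2

ground; <1,0,0>
#1 <2,0,0>
#2 <3,0,0>
C:0↔1 J2 <3,0,1>
#3 <4,0,1>
P:0↔2 J1 <4,1,1>
C:1↔3 J2 <4,1,2>
#4 <5,1,2>
PS:3↔0 J2 <5,1,3>
#5 <6,1,3>
R:2↔4 J1 <6,2,3>
R:1↔2 J1 <6,3,3>
R:5↔3 J1 <6,4,3>
#6 <7,4,3>
P:6↔5 J1 <7,5,3>
PS:6↔3 J2 <7,5,4>
R:5↔0 J1 <7,6,4>
3×6 − 2×6 − 1×4 = 2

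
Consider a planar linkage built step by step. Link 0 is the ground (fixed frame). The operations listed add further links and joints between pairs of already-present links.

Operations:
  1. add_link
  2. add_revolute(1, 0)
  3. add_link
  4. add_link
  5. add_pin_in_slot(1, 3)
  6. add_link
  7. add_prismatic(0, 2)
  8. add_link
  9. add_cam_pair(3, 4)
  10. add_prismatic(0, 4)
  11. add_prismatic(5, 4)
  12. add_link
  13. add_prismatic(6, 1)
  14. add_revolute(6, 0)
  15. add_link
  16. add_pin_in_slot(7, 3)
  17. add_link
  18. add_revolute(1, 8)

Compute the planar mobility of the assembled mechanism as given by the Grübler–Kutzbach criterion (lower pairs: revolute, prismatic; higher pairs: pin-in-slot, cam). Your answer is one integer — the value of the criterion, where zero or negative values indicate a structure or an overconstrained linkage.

M = 7

[1;0;0] (link 0 is ground)
L+ [2;0;0]
R(1,0)∈J1 [2;1;0]
L+ [3;1;0]
L+ [4;1;0]
PS(1,3)∈J2 [4;1;1]
L+ [5;1;1]
P(0,2)∈J1 [5;2;1]
L+ [6;2;1]
C(3,4)∈J2 [6;2;2]
P(0,4)∈J1 [6;3;2]
P(5,4)∈J1 [6;4;2]
L+ [7;4;2]
P(6,1)∈J1 [7;5;2]
R(6,0)∈J1 [7;6;2]
L+ [8;6;2]
PS(7,3)∈J2 [8;6;3]
L+ [9;6;3]
R(1,8)∈J1 [9;7;3]
mobility = 24 − 14 − 3 = 7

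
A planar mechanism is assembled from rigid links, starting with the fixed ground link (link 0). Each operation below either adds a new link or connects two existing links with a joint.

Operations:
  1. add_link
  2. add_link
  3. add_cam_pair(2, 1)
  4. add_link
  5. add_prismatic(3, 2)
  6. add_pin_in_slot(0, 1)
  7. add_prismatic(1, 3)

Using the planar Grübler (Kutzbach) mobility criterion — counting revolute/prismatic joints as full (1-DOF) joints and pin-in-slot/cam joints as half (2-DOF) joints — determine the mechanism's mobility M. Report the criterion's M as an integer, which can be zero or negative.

M = 3

(L,J1,J2)=(1,0,0); link0 fixed
link1: (2,0,0)
link2: (3,0,0)
C 2-1 [J2]: (3,0,1)
link3: (4,0,1)
P 3-2 [J1]: (4,1,1)
PS 0-1 [J2]: (4,1,2)
P 1-3 [J1]: (4,2,2)
Grübler: 3·3 − 2·2 − 2 = 3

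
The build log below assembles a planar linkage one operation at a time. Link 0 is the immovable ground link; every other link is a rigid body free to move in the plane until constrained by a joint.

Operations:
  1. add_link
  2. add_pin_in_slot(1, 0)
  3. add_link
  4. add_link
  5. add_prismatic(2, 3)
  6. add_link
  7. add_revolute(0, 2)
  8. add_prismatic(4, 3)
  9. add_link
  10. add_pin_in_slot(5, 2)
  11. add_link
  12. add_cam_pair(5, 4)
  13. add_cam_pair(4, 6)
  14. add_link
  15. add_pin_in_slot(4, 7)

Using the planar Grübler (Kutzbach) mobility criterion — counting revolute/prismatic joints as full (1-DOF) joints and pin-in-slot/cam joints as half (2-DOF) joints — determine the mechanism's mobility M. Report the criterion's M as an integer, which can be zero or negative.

link 0 = ground. State L|J1|J2 = 1|0|0
+link1  2|0|0
PS(1,0) f=2→J2  2|0|1
+link2  3|0|1
+link3  4|0|1
P(2,3) f=1→J1  4|1|1
+link4  5|1|1
R(0,2) f=1→J1  5|2|1
P(4,3) f=1→J1  5|3|1
+link5  6|3|1
PS(5,2) f=2→J2  6|3|2
+link6  7|3|2
C(5,4) f=2→J2  7|3|3
C(4,6) f=2→J2  7|3|4
+link7  8|3|4
PS(4,7) f=2→J2  8|3|5
M = 3(8−1)−2·3−5 = 21−6−5 = 10

M = 10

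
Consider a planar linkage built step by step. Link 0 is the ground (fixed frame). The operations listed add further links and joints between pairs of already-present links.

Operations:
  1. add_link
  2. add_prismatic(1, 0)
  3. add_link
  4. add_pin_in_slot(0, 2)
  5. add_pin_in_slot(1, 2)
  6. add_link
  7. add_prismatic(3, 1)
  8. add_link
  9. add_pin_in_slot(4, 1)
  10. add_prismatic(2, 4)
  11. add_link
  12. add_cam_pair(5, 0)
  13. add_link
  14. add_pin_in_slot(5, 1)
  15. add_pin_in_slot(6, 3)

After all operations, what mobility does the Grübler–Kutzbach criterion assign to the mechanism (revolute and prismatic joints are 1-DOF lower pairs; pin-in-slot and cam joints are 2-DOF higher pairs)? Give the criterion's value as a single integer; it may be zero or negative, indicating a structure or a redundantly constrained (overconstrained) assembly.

M = 6

link 0 = ground. State L|J1|J2 = 1|0|0
+link1  2|0|0
P(1,0) f=1→J1  2|1|0
+link2  3|1|0
PS(0,2) f=2→J2  3|1|1
PS(1,2) f=2→J2  3|1|2
+link3  4|1|2
P(3,1) f=1→J1  4|2|2
+link4  5|2|2
PS(4,1) f=2→J2  5|2|3
P(2,4) f=1→J1  5|3|3
+link5  6|3|3
C(5,0) f=2→J2  6|3|4
+link6  7|3|4
PS(5,1) f=2→J2  7|3|5
PS(6,3) f=2→J2  7|3|6
M = 3(7−1)−2·3−6 = 18−6−6 = 6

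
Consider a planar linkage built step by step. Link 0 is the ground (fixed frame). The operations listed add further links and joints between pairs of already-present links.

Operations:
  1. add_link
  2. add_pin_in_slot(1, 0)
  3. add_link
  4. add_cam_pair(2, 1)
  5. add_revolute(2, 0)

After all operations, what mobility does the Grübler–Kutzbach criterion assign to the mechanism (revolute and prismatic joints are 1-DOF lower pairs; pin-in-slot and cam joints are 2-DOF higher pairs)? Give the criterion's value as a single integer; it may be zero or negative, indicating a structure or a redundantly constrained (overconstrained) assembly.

M = 2

[1;0;0] (link 0 is ground)
L+ [2;0;0]
PS(1,0)∈J2 [2;0;1]
L+ [3;0;1]
C(2,1)∈J2 [3;0;2]
R(2,0)∈J1 [3;1;2]
mobility = 6 − 2 − 2 = 2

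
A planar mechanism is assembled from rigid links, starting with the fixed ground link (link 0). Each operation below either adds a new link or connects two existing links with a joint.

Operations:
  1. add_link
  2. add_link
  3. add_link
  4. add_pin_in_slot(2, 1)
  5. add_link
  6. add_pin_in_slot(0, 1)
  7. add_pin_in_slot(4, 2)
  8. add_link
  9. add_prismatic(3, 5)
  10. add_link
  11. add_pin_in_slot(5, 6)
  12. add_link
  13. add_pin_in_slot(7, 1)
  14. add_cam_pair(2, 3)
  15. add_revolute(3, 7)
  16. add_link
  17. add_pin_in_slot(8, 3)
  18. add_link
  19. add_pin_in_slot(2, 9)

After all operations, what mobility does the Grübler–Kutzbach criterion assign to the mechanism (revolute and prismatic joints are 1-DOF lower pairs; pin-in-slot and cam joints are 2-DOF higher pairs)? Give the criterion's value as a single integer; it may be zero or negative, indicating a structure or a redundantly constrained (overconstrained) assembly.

L=1 J1=0 J2=0
add link → L=2 J1=0 J2=0
add link → L=3 J1=0 J2=0
add link → L=4 J1=0 J2=0
PS@2,1 dof=2 J2 → L=4 J1=0 J2=1
add link → L=5 J1=0 J2=1
PS@0,1 dof=2 J2 → L=5 J1=0 J2=2
PS@4,2 dof=2 J2 → L=5 J1=0 J2=3
add link → L=6 J1=0 J2=3
P@3,5 dof=1 J1 → L=6 J1=1 J2=3
add link → L=7 J1=1 J2=3
PS@5,6 dof=2 J2 → L=7 J1=1 J2=4
add link → L=8 J1=1 J2=4
PS@7,1 dof=2 J2 → L=8 J1=1 J2=5
C@2,3 dof=2 J2 → L=8 J1=1 J2=6
R@3,7 dof=1 J1 → L=8 J1=2 J2=6
add link → L=9 J1=2 J2=6
PS@8,3 dof=2 J2 → L=9 J1=2 J2=7
add link → L=10 J1=2 J2=7
PS@2,9 dof=2 J2 → L=10 J1=2 J2=8
M=3(L−1)−2J1−J2=3·9−2·2−8=15

M = 15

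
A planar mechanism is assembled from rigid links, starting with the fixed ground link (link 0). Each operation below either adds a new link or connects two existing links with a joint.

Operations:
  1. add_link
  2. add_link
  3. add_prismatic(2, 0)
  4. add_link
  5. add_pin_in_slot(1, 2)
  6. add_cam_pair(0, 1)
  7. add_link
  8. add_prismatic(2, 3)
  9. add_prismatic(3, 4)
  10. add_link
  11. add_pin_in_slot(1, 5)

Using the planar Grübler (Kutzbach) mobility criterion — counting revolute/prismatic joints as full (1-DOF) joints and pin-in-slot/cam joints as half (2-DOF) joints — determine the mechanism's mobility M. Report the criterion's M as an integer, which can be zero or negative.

(L,J1,J2)=(1,0,0); link0 fixed
link1: (2,0,0)
link2: (3,0,0)
P 2-0 [J1]: (3,1,0)
link3: (4,1,0)
PS 1-2 [J2]: (4,1,1)
C 0-1 [J2]: (4,1,2)
link4: (5,1,2)
P 2-3 [J1]: (5,2,2)
P 3-4 [J1]: (5,3,2)
link5: (6,3,2)
PS 1-5 [J2]: (6,3,3)
Grübler: 3·5 − 2·3 − 3 = 6

M = 6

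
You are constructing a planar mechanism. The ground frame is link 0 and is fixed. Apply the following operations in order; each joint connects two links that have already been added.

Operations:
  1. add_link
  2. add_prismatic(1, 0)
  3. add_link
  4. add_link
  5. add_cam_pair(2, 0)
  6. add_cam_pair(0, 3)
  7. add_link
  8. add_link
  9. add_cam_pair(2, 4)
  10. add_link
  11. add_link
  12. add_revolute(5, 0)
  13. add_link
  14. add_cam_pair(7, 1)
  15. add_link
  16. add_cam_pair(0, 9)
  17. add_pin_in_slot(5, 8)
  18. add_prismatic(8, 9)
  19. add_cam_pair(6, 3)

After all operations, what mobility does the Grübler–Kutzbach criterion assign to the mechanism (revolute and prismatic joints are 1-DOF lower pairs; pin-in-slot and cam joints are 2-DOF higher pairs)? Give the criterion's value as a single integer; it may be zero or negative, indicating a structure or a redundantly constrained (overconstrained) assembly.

ground; <1,0,0>
#1 <2,0,0>
P:1↔0 J1 <2,1,0>
#2 <3,1,0>
#3 <4,1,0>
C:2↔0 J2 <4,1,1>
C:0↔3 J2 <4,1,2>
#4 <5,1,2>
#5 <6,1,2>
C:2↔4 J2 <6,1,3>
#6 <7,1,3>
#7 <8,1,3>
R:5↔0 J1 <8,2,3>
#8 <9,2,3>
C:7↔1 J2 <9,2,4>
#9 <10,2,4>
C:0↔9 J2 <10,2,5>
PS:5↔8 J2 <10,2,6>
P:8↔9 J1 <10,3,6>
C:6↔3 J2 <10,3,7>
3×9 − 2×3 − 1×7 = 14

M = 14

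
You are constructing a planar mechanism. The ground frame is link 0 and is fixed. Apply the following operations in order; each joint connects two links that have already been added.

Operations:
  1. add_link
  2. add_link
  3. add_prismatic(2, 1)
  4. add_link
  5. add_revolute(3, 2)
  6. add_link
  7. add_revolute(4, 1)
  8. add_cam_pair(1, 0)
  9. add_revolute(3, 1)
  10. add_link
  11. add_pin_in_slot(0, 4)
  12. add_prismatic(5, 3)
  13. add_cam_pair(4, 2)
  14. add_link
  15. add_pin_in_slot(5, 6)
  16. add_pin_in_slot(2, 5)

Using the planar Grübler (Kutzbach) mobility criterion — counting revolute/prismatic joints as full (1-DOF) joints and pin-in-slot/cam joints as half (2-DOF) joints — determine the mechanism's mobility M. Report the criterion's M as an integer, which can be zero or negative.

[1;0;0] (link 0 is ground)
L+ [2;0;0]
L+ [3;0;0]
P(2,1)∈J1 [3;1;0]
L+ [4;1;0]
R(3,2)∈J1 [4;2;0]
L+ [5;2;0]
R(4,1)∈J1 [5;3;0]
C(1,0)∈J2 [5;3;1]
R(3,1)∈J1 [5;4;1]
L+ [6;4;1]
PS(0,4)∈J2 [6;4;2]
P(5,3)∈J1 [6;5;2]
C(4,2)∈J2 [6;5;3]
L+ [7;5;3]
PS(5,6)∈J2 [7;5;4]
PS(2,5)∈J2 [7;5;5]
mobility = 18 − 10 − 5 = 3

M = 3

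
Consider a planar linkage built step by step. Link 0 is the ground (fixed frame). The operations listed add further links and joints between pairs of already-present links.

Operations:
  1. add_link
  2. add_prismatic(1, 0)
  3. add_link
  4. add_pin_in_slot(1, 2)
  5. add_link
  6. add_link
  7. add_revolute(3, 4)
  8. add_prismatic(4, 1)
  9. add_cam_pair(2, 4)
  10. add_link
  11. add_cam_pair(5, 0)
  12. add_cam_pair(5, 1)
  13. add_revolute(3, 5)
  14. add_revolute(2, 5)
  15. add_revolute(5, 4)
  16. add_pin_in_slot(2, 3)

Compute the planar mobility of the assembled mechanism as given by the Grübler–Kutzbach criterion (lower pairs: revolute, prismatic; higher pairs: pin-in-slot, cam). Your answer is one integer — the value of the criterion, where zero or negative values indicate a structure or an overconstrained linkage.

M = -2

(L,J1,J2)=(1,0,0); link0 fixed
link1: (2,0,0)
P 1-0 [J1]: (2,1,0)
link2: (3,1,0)
PS 1-2 [J2]: (3,1,1)
link3: (4,1,1)
link4: (5,1,1)
R 3-4 [J1]: (5,2,1)
P 4-1 [J1]: (5,3,1)
C 2-4 [J2]: (5,3,2)
link5: (6,3,2)
C 5-0 [J2]: (6,3,3)
C 5-1 [J2]: (6,3,4)
R 3-5 [J1]: (6,4,4)
R 2-5 [J1]: (6,5,4)
R 5-4 [J1]: (6,6,4)
PS 2-3 [J2]: (6,6,5)
Grübler: 3·5 − 2·6 − 5 = -2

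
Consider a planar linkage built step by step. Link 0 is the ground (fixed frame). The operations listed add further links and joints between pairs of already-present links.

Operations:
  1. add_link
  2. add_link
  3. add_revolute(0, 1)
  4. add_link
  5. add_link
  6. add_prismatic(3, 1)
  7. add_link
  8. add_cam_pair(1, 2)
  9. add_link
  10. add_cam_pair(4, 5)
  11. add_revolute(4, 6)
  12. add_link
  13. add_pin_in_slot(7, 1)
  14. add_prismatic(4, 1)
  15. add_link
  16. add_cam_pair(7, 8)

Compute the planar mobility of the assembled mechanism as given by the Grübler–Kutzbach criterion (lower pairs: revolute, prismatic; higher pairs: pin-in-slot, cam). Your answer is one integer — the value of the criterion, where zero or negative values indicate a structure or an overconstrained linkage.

M = 12

L=1 J1=0 J2=0
add link → L=2 J1=0 J2=0
add link → L=3 J1=0 J2=0
R@0,1 dof=1 J1 → L=3 J1=1 J2=0
add link → L=4 J1=1 J2=0
add link → L=5 J1=1 J2=0
P@3,1 dof=1 J1 → L=5 J1=2 J2=0
add link → L=6 J1=2 J2=0
C@1,2 dof=2 J2 → L=6 J1=2 J2=1
add link → L=7 J1=2 J2=1
C@4,5 dof=2 J2 → L=7 J1=2 J2=2
R@4,6 dof=1 J1 → L=7 J1=3 J2=2
add link → L=8 J1=3 J2=2
PS@7,1 dof=2 J2 → L=8 J1=3 J2=3
P@4,1 dof=1 J1 → L=8 J1=4 J2=3
add link → L=9 J1=4 J2=3
C@7,8 dof=2 J2 → L=9 J1=4 J2=4
M=3(L−1)−2J1−J2=3·8−2·4−4=12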